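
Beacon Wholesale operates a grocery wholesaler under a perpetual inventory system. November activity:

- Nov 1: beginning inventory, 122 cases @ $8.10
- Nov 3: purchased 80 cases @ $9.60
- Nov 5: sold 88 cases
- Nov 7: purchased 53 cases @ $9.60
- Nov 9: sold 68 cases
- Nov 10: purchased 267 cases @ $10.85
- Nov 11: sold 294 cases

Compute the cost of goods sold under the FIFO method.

COGS = $4,380.75

Nov 5, 88 sold [FIFO — oldest first]: 88 @ $8.10 = $712.80
Nov 9, 68 sold [FIFO — oldest first]: 34 @ $8.10 + 34 @ $9.60 = $601.80
Nov 11, 294 sold [FIFO — oldest first]: 46 @ $9.60 + 53 @ $9.60 + 195 @ $10.85 = $3,066.15
Total COGS = $712.80 + $601.80 + $3,066.15 = $4,380.75
Ending inventory: 72 @ $10.85 = $781.20
Check: goods available $5,161.95 = COGS $4,380.75 + ending $781.20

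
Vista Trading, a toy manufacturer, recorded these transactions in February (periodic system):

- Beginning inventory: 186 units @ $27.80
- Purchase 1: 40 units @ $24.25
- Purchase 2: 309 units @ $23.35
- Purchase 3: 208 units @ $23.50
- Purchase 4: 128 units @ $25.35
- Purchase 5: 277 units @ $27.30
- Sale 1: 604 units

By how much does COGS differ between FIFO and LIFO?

FIFO COGS: 186 @ $27.80 + 40 @ $24.25 + 309 @ $23.35 + 69 @ $23.50 = $14,977.45
LIFO COGS: 277 @ $27.30 + 128 @ $25.35 + 199 @ $23.50 = $15,483.40
Difference = |$14,977.45 − $15,483.40| = $505.95

$505.95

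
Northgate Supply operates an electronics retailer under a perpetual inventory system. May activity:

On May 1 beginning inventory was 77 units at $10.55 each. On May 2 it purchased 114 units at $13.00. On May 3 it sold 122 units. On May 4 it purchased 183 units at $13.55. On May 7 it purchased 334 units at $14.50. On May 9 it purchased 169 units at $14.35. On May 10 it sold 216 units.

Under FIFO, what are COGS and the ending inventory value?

May 3, 122 sold [FIFO — oldest first]: 77 @ $10.55 + 45 @ $13.00 = $1,397.35
May 10, 216 sold [FIFO — oldest first]: 69 @ $13.00 + 147 @ $13.55 = $2,888.85
Total COGS = $1,397.35 + $2,888.85 = $4,286.20
Ending inventory: 36 @ $13.55 + 334 @ $14.50 + 169 @ $14.35 = $7,755.95

COGS = $4,286.20; ending inventory = $7,755.95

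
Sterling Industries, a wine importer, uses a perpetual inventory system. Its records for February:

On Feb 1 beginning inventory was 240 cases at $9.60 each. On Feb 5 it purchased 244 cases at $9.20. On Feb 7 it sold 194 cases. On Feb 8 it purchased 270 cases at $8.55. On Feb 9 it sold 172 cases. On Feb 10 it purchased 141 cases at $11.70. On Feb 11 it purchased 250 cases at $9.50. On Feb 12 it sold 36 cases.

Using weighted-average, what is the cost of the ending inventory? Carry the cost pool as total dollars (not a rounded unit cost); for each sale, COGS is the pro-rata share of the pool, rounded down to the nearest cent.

After Feb 1: 240 on hand, pool $2,304.00 (≈ $9.6000 each)
After Feb 5: 484 on hand, pool $4,548.80 (≈ $9.3983 each)
Feb 7, sell 194: 194/484 × $4,548.80 → $1,823.27
After Feb 8: 560 on hand, pool $5,034.03 (≈ $8.9893 each)
Feb 9, sell 172: 172/560 × $5,034.03 → $1,546.16
After Feb 10: 529 on hand, pool $5,137.57 (≈ $9.7119 each)
After Feb 11: 779 on hand, pool $7,512.57 (≈ $9.6439 each)
Feb 12, sell 36: 36/779 × $7,512.57 → $347.17
Total COGS = $1,823.27 + $1,546.16 + $347.17 = $3,716.60
Ending inventory (cost pool remaining) = $7,165.40

Ending inventory = $7,165.40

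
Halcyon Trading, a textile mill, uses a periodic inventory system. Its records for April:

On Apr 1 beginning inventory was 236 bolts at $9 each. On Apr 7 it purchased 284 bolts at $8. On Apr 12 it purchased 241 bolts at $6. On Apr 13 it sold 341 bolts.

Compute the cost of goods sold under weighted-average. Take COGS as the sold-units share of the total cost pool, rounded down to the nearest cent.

COGS = $2,617.76

Apr 13, sell 341: 341/761 × $5,842.00 → $2,617.76
Ending inventory (cost pool remaining) = $3,224.24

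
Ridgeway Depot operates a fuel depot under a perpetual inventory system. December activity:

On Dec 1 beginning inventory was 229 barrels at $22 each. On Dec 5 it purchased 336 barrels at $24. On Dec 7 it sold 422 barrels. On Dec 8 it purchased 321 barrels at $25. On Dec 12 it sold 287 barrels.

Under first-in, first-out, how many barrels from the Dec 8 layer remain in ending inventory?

Dec 7, 422 sold [FIFO — oldest first]: 229 @ $22 + 193 @ $24 = $9,670
Dec 12, 287 sold [FIFO — oldest first]: 143 @ $24 + 144 @ $25 = $7,032
Total COGS = $9,670 + $7,032 = $16,702
Ending inventory: 177 @ $25 = $4,425

177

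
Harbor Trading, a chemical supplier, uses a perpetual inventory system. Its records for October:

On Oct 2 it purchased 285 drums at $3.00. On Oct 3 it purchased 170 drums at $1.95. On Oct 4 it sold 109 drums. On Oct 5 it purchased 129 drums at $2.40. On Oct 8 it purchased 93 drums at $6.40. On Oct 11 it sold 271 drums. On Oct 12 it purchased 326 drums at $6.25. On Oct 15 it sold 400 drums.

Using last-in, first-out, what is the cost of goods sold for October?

COGS = $3,459.80

Oct 4, 109 sold [LIFO — newest first]: 109 @ $1.95 = $212.55
Oct 11, 271 sold [LIFO — newest first]: 93 @ $6.40 + 129 @ $2.40 + 49 @ $1.95 = $1,000.35
Oct 15, 400 sold [LIFO — newest first]: 326 @ $6.25 + 12 @ $1.95 + 62 @ $3.00 = $2,246.90
Total COGS = $212.55 + $1,000.35 + $2,246.90 = $3,459.80
Ending inventory: 223 @ $3.00 = $669.00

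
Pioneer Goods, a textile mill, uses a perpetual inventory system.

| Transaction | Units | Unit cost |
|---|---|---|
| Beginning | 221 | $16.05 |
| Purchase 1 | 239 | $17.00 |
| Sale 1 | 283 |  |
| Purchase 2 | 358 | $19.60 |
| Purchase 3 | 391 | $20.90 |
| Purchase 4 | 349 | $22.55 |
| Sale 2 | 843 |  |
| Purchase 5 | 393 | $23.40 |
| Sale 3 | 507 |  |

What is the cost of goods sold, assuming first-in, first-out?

COGS = $32,423.70

Sale 1 (283) [FIFO — oldest first]: 221 @ $16.05 + 62 @ $17.00 = $4,601.05
Sale 2 (843) [FIFO — oldest first]: 177 @ $17.00 + 358 @ $19.60 + 308 @ $20.90 = $16,463.00
Sale 3 (507) [FIFO — oldest first]: 83 @ $20.90 + 349 @ $22.55 + 75 @ $23.40 = $11,359.65
Total COGS = $4,601.05 + $16,463.00 + $11,359.65 = $32,423.70
Ending inventory: 318 @ $23.40 = $7,441.20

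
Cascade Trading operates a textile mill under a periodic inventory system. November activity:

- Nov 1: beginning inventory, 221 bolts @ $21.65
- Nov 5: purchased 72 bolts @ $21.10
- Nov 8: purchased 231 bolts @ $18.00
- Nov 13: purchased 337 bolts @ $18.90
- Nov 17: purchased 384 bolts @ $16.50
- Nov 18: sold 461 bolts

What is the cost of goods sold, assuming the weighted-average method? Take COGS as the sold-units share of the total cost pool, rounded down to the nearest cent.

Nov 18, sell 461: 461/1245 × $23,167.15 → $8,578.35
Ending inventory (cost pool remaining) = $14,588.80

COGS = $8,578.35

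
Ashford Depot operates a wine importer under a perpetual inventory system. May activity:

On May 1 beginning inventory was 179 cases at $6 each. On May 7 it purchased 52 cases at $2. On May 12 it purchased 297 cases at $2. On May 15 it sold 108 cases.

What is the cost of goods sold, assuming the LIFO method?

May 15, 108 sold [LIFO — newest first]: 108 @ $2 = $216
Ending inventory: 179 @ $6 + 52 @ $2 + 189 @ $2 = $1,556

COGS = $216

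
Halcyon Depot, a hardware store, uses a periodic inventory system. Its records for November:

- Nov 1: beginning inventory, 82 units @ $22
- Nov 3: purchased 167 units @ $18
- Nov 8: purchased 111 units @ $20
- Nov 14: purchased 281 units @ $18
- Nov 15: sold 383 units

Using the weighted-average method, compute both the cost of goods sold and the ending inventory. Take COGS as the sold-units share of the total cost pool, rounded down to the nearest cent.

Nov 15, sell 383: 383/641 × $12,088.00 → $7,222.62
Ending inventory (cost pool remaining) = $4,865.38
Check: goods available $12,088.00 = COGS $7,222.62 + ending $4,865.38

COGS = $7,222.62; ending inventory = $4,865.38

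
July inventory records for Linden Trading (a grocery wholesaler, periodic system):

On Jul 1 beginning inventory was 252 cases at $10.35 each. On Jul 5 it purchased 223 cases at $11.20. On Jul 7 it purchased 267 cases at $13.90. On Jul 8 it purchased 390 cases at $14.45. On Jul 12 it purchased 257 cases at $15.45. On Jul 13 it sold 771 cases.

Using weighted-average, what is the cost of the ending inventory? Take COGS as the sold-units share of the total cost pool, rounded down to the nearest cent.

Jul 13, sell 771: 771/1389 × $18,423.25 → $10,226.29
Ending inventory (cost pool remaining) = $8,196.96

Ending inventory = $8,196.96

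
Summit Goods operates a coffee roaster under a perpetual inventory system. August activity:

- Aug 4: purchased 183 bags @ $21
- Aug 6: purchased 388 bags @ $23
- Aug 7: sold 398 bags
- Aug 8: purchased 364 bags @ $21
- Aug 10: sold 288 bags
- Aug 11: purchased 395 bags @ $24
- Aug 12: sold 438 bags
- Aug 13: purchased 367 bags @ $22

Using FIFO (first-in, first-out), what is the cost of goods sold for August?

COGS = $24,947

Aug 7, 398 sold [FIFO — oldest first]: 183 @ $21 + 215 @ $23 = $8,788
Aug 10, 288 sold [FIFO — oldest first]: 173 @ $23 + 115 @ $21 = $6,394
Aug 12, 438 sold [FIFO — oldest first]: 249 @ $21 + 189 @ $24 = $9,765
Total COGS = $8,788 + $6,394 + $9,765 = $24,947
Ending inventory: 206 @ $24 + 367 @ $22 = $13,018
Check: goods available $37,965 = COGS $24,947 + ending $13,018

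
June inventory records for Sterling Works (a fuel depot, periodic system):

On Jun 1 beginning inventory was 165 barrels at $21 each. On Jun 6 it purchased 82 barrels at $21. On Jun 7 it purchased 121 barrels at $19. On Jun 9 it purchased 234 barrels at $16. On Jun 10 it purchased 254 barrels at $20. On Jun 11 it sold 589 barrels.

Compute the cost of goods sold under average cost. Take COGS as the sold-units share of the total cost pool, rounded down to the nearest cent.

Jun 11, sell 589: 589/856 × $16,310.00 → $11,222.65
Ending inventory (cost pool remaining) = $5,087.35

COGS = $11,222.65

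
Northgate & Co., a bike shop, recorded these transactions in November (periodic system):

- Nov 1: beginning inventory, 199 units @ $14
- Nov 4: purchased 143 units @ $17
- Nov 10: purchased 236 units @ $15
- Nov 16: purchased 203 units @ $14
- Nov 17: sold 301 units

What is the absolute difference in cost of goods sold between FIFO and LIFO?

$208

FIFO COGS: 199 @ $14 + 102 @ $17 = $4,520
LIFO COGS: 203 @ $14 + 98 @ $15 = $4,312
Difference = |$4,520 − $4,312| = $208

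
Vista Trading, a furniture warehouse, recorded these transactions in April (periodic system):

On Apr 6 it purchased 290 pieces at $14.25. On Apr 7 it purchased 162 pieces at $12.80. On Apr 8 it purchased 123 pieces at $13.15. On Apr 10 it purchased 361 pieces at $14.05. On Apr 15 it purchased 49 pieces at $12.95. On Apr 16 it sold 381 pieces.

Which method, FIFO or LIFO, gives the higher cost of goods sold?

FIFO COGS: 290 @ $14.25 + 91 @ $12.80 = $5,297.30
LIFO COGS: 49 @ $12.95 + 332 @ $14.05 = $5,299.15

LIFO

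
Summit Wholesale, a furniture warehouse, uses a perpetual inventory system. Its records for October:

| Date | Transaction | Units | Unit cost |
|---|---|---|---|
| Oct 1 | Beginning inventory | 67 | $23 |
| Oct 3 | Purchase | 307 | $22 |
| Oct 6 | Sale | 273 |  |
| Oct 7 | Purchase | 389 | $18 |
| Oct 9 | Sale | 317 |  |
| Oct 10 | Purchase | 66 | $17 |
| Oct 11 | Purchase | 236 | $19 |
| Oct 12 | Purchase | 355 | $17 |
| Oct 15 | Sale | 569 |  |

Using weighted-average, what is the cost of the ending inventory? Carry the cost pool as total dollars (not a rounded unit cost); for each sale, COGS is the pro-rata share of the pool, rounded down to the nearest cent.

Ending inventory = $4,686.69

After Oct 1: 67 on hand, pool $1,541.00 (≈ $23.0000 each)
After Oct 3: 374 on hand, pool $8,295.00 (≈ $22.1791 each)
Oct 6, sell 273: 273/374 × $8,295.00 → $6,054.90
After Oct 7: 490 on hand, pool $9,242.10 (≈ $18.8614 each)
Oct 9, sell 317: 317/490 × $9,242.10 → $5,979.07
After Oct 10: 239 on hand, pool $4,385.03 (≈ $18.3474 each)
After Oct 11: 475 on hand, pool $8,869.03 (≈ $18.6716 each)
After Oct 12: 830 on hand, pool $14,904.03 (≈ $17.9567 each)
Oct 15, sell 569: 569/830 × $14,904.03 → $10,217.34
Total COGS = $6,054.90 + $5,979.07 + $10,217.34 = $22,251.31
Ending inventory (cost pool remaining) = $4,686.69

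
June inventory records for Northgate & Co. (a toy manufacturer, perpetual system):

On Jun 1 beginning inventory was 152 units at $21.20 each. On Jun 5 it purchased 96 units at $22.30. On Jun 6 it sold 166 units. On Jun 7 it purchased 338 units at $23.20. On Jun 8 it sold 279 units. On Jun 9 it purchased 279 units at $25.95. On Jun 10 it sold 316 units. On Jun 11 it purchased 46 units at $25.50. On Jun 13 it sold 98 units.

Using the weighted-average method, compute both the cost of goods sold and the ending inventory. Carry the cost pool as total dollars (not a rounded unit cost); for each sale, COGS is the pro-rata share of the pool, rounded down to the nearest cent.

After Jun 1: 152 on hand, pool $3,222.40 (≈ $21.2000 each)
After Jun 5: 248 on hand, pool $5,363.20 (≈ $21.6258 each)
Jun 6, sell 166: 166/248 × $5,363.20 → $3,589.88
After Jun 7: 420 on hand, pool $9,614.92 (≈ $22.8927 each)
Jun 8, sell 279: 279/420 × $9,614.92 → $6,387.05
After Jun 9: 420 on hand, pool $10,467.92 (≈ $24.9236 each)
Jun 10, sell 316: 316/420 × $10,467.92 → $7,875.86
After Jun 11: 150 on hand, pool $3,765.06 (≈ $25.1004 each)
Jun 13, sell 98: 98/150 × $3,765.06 → $2,459.83
Total COGS = $3,589.88 + $6,387.05 + $7,875.86 + $2,459.83 = $20,312.62
Ending inventory (cost pool remaining) = $1,305.23
Check: goods available $21,617.85 = COGS $20,312.62 + ending $1,305.23

COGS = $20,312.62; ending inventory = $1,305.23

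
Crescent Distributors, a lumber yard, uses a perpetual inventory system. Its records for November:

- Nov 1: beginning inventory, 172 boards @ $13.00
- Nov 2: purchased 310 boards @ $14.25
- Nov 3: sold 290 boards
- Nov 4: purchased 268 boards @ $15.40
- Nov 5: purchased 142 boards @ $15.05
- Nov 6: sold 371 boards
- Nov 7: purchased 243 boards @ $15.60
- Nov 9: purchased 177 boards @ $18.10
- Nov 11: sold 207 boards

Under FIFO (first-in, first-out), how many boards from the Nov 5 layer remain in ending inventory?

24

Nov 3, 290 sold [FIFO — oldest first]: 172 @ $13.00 + 118 @ $14.25 = $3,917.50
Nov 6, 371 sold [FIFO — oldest first]: 192 @ $14.25 + 179 @ $15.40 = $5,492.60
Nov 11, 207 sold [FIFO — oldest first]: 89 @ $15.40 + 118 @ $15.05 = $3,146.50
Total COGS = $3,917.50 + $5,492.60 + $3,146.50 = $12,556.60
Ending inventory: 24 @ $15.05 + 243 @ $15.60 + 177 @ $18.10 = $7,355.70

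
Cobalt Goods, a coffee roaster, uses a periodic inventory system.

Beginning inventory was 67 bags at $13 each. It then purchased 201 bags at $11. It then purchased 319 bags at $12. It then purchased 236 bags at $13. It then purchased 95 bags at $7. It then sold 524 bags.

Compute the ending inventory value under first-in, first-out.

Ending inventory = $4,489

Sale 1 (524) [FIFO — oldest first]: 67 @ $13 + 201 @ $11 + 256 @ $12 = $6,154
Ending inventory: 63 @ $12 + 236 @ $13 + 95 @ $7 = $4,489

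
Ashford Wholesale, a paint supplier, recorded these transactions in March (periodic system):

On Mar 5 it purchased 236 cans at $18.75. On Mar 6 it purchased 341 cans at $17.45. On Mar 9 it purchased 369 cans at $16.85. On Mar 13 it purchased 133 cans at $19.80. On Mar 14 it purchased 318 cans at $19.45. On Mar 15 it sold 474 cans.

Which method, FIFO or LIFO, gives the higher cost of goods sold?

FIFO COGS: 236 @ $18.75 + 238 @ $17.45 = $8,578.10
LIFO COGS: 318 @ $19.45 + 133 @ $19.80 + 23 @ $16.85 = $9,206.05

LIFO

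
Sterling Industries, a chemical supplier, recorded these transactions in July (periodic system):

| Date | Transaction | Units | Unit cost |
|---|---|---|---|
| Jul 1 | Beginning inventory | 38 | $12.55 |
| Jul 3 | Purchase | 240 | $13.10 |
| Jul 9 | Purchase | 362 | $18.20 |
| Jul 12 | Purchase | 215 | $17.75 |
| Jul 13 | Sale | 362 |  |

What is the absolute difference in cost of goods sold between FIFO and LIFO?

FIFO COGS: 38 @ $12.55 + 240 @ $13.10 + 84 @ $18.20 = $5,149.70
LIFO COGS: 215 @ $17.75 + 147 @ $18.20 = $6,491.65
Difference = |$5,149.70 − $6,491.65| = $1,341.95

$1,341.95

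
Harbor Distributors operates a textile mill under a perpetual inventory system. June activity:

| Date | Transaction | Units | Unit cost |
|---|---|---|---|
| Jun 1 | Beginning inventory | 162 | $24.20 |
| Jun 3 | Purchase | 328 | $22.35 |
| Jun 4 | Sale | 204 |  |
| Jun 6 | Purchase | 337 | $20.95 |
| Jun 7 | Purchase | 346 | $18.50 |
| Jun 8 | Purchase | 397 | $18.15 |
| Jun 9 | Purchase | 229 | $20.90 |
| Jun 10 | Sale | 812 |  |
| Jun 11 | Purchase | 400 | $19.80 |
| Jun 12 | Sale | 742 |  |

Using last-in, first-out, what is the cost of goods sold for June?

COGS = $34,684.95

Jun 4, 204 sold [LIFO — newest first]: 204 @ $22.35 = $4,559.40
Jun 10, 812 sold [LIFO — newest first]: 229 @ $20.90 + 397 @ $18.15 + 186 @ $18.50 = $15,432.65
Jun 12, 742 sold [LIFO — newest first]: 400 @ $19.80 + 160 @ $18.50 + 182 @ $20.95 = $14,692.90
Total COGS = $4,559.40 + $15,432.65 + $14,692.90 = $34,684.95
Ending inventory: 162 @ $24.20 + 124 @ $22.35 + 155 @ $20.95 = $9,939.05
Check: goods available $44,624.00 = COGS $34,684.95 + ending $9,939.05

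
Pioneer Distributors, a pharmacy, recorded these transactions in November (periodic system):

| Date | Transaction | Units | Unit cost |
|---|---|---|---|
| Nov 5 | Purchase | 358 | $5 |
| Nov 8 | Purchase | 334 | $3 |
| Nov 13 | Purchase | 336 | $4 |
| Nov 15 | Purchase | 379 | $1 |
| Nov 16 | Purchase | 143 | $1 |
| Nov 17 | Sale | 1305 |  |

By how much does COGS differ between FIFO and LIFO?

FIFO COGS: 358 @ $5 + 334 @ $3 + 336 @ $4 + 277 @ $1 = $4,413
LIFO COGS: 143 @ $1 + 379 @ $1 + 336 @ $4 + 334 @ $3 + 113 @ $5 = $3,433
Difference = |$4,413 − $3,433| = $980

$980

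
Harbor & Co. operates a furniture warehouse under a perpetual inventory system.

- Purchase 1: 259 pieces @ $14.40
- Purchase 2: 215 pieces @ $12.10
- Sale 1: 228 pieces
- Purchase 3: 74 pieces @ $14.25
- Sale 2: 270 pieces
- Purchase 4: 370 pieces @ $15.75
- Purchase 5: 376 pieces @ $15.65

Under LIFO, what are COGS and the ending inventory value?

COGS = $6,665.60; ending inventory = $12,431.90

Sale 1 (228) [LIFO — newest first]: 215 @ $12.10 + 13 @ $14.40 = $2,788.70
Sale 2 (270) [LIFO — newest first]: 74 @ $14.25 + 196 @ $14.40 = $3,876.90
Total COGS = $2,788.70 + $3,876.90 = $6,665.60
Ending inventory: 50 @ $14.40 + 370 @ $15.75 + 376 @ $15.65 = $12,431.90
Check: goods available $19,097.50 = COGS $6,665.60 + ending $12,431.90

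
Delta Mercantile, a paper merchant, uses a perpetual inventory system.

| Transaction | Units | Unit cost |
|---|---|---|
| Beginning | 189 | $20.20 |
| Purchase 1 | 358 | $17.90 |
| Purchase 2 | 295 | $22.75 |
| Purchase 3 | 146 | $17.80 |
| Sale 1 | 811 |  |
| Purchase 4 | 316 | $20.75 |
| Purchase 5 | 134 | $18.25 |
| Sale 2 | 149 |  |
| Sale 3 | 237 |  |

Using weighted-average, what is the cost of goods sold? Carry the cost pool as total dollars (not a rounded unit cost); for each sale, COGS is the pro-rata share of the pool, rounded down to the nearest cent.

COGS = $23,733.01

After Beginning: 189 on hand, pool $3,817.80 (≈ $20.2000 each)
After Purchase 1: 547 on hand, pool $10,226.00 (≈ $18.6947 each)
After Purchase 2: 842 on hand, pool $16,937.25 (≈ $20.1155 each)
After Purchase 3: 988 on hand, pool $19,536.05 (≈ $19.7733 each)
Sale 1, sell 811: 811/988 × $19,536.05 → $16,036.17
After Purchase 4: 493 on hand, pool $10,056.88 (≈ $20.3994 each)
After Purchase 5: 627 on hand, pool $12,502.38 (≈ $19.9400 each)
Sale 2, sell 149: 149/627 × $12,502.38 → $2,971.06
Sale 3, sell 237: 237/478 × $9,531.32 → $4,725.78
Total COGS = $16,036.17 + $2,971.06 + $4,725.78 = $23,733.01
Ending inventory (cost pool remaining) = $4,805.54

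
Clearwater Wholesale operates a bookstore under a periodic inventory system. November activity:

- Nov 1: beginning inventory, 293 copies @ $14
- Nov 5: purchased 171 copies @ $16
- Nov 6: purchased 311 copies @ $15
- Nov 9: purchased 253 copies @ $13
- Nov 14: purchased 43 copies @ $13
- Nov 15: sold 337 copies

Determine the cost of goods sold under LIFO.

COGS = $4,463

Nov 15, 337 sold [LIFO — newest first]: 43 @ $13 + 253 @ $13 + 41 @ $15 = $4,463
Ending inventory: 293 @ $14 + 171 @ $16 + 270 @ $15 = $10,888
Check: goods available $15,351 = COGS $4,463 + ending $10,888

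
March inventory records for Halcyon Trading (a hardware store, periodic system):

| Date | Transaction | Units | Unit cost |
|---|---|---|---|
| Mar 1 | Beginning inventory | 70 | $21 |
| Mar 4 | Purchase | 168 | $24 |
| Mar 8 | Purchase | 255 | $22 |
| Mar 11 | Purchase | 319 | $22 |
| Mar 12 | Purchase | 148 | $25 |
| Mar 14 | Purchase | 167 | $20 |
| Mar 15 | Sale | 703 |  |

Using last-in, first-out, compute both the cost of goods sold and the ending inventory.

COGS = $15,576; ending inventory = $9,594

Mar 15, 703 sold [LIFO — newest first]: 167 @ $20 + 148 @ $25 + 319 @ $22 + 69 @ $22 = $15,576
Ending inventory: 70 @ $21 + 168 @ $24 + 186 @ $22 = $9,594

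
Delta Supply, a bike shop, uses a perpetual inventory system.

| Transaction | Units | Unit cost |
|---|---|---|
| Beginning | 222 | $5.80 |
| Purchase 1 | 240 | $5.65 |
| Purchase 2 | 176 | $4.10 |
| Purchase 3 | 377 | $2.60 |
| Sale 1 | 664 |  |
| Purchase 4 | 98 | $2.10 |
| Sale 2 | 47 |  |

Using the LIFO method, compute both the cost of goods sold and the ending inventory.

COGS = $2,427.65; ending inventory = $2,123.55

Sale 1 (664) [LIFO — newest first]: 377 @ $2.60 + 176 @ $4.10 + 111 @ $5.65 = $2,328.95
Sale 2 (47) [LIFO — newest first]: 47 @ $2.10 = $98.70
Total COGS = $2,328.95 + $98.70 = $2,427.65
Ending inventory: 222 @ $5.80 + 129 @ $5.65 + 51 @ $2.10 = $2,123.55
Check: goods available $4,551.20 = COGS $2,427.65 + ending $2,123.55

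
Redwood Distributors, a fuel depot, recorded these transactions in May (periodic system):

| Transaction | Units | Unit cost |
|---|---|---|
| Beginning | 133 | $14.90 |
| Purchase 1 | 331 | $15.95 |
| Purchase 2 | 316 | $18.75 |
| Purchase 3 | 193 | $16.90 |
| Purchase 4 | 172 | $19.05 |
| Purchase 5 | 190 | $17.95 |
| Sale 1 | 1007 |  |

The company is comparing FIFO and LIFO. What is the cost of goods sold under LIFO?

COGS = $18,043.00

FIFO COGS: 133 @ $14.90 + 331 @ $15.95 + 316 @ $18.75 + 193 @ $16.90 + 34 @ $19.05 = $17,095.55
LIFO COGS: 190 @ $17.95 + 172 @ $19.05 + 193 @ $16.90 + 316 @ $18.75 + 136 @ $15.95 = $18,043.00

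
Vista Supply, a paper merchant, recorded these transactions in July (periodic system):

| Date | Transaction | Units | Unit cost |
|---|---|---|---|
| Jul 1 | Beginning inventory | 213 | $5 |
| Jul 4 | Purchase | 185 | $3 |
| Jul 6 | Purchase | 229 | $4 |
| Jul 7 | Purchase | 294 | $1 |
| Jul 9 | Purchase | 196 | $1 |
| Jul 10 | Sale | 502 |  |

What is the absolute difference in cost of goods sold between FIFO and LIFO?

FIFO COGS: 213 @ $5 + 185 @ $3 + 104 @ $4 = $2,036
LIFO COGS: 196 @ $1 + 294 @ $1 + 12 @ $4 = $538
Difference = |$2,036 − $538| = $1,498

$1,498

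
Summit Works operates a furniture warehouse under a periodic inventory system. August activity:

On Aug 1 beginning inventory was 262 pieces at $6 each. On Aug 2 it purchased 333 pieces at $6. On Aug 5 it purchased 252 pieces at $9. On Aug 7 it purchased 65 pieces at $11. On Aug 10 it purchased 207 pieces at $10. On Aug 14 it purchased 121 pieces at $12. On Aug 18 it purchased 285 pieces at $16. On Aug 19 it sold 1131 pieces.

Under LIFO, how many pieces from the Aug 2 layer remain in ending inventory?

Aug 19, 1131 sold [LIFO — newest first]: 285 @ $16 + 121 @ $12 + 207 @ $10 + 65 @ $11 + 252 @ $9 + 201 @ $6 = $12,271
Ending inventory: 262 @ $6 + 132 @ $6 = $2,364
Check: goods available $14,635 = COGS $12,271 + ending $2,364

132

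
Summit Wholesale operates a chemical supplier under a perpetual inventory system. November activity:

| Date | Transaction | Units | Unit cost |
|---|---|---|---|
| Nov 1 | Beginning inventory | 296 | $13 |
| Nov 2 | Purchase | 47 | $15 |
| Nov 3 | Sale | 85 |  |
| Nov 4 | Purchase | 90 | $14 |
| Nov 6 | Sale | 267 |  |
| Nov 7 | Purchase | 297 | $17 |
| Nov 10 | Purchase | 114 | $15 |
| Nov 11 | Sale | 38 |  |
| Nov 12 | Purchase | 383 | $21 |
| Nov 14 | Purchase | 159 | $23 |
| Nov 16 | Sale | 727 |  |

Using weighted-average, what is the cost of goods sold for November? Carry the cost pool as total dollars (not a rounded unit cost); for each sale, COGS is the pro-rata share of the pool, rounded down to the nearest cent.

COGS = $19,155.82

After Nov 1: 296 on hand, pool $3,848.00 (≈ $13.0000 each)
After Nov 2: 343 on hand, pool $4,553.00 (≈ $13.2741 each)
Nov 3, sell 85: 85/343 × $4,553.00 → $1,128.29
After Nov 4: 348 on hand, pool $4,684.71 (≈ $13.4618 each)
Nov 6, sell 267: 267/348 × $4,684.71 → $3,594.30
After Nov 7: 378 on hand, pool $6,139.41 (≈ $16.2418 each)
After Nov 10: 492 on hand, pool $7,849.41 (≈ $15.9541 each)
Nov 11, sell 38: 38/492 × $7,849.41 → $606.25
After Nov 12: 837 on hand, pool $15,286.16 (≈ $18.2630 each)
After Nov 14: 996 on hand, pool $18,943.16 (≈ $19.0192 each)
Nov 16, sell 727: 727/996 × $18,943.16 → $13,826.98
Total COGS = $1,128.29 + $3,594.30 + $606.25 + $13,826.98 = $19,155.82
Ending inventory (cost pool remaining) = $5,116.18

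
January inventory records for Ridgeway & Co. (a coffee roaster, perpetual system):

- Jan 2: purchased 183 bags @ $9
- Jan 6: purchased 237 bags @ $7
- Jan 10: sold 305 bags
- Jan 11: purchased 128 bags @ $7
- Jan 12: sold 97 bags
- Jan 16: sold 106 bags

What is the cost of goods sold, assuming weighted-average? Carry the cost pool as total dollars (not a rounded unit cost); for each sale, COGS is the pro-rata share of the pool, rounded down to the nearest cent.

After Jan 2: 183 on hand, pool $1,647.00 (≈ $9.0000 each)
After Jan 6: 420 on hand, pool $3,306.00 (≈ $7.8714 each)
Jan 10, sell 305: 305/420 × $3,306.00 → $2,400.78
After Jan 11: 243 on hand, pool $1,801.22 (≈ $7.4124 each)
Jan 12, sell 97: 97/243 × $1,801.22 → $719.00
Jan 16, sell 106: 106/146 × $1,082.22 → $785.72
Total COGS = $2,400.78 + $719.00 + $785.72 = $3,905.50
Ending inventory (cost pool remaining) = $296.50
Check: goods available $4,202.00 = COGS $3,905.50 + ending $296.50

COGS = $3,905.50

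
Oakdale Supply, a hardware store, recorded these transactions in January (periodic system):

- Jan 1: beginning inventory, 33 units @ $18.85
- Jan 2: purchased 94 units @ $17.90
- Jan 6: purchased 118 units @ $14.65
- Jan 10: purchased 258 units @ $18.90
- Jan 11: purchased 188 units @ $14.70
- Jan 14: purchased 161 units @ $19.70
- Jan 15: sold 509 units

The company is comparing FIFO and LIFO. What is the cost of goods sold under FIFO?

COGS = $8,997.75

FIFO COGS: 33 @ $18.85 + 94 @ $17.90 + 118 @ $14.65 + 258 @ $18.90 + 6 @ $14.70 = $8,997.75
LIFO COGS: 161 @ $19.70 + 188 @ $14.70 + 160 @ $18.90 = $8,959.30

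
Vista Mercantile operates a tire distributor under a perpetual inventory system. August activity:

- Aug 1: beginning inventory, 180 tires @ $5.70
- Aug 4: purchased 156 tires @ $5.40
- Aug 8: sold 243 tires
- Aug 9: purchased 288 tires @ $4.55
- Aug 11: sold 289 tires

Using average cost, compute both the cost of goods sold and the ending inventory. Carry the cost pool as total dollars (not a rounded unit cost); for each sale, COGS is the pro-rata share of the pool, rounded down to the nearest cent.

COGS = $2,737.50; ending inventory = $441.30

After Aug 1: 180 on hand, pool $1,026.00 (≈ $5.7000 each)
After Aug 4: 336 on hand, pool $1,868.40 (≈ $5.5607 each)
Aug 8, sell 243: 243/336 × $1,868.40 → $1,351.25
After Aug 9: 381 on hand, pool $1,827.55 (≈ $4.7967 each)
Aug 11, sell 289: 289/381 × $1,827.55 → $1,386.25
Total COGS = $1,351.25 + $1,386.25 = $2,737.50
Ending inventory (cost pool remaining) = $441.30
Check: goods available $3,178.80 = COGS $2,737.50 + ending $441.30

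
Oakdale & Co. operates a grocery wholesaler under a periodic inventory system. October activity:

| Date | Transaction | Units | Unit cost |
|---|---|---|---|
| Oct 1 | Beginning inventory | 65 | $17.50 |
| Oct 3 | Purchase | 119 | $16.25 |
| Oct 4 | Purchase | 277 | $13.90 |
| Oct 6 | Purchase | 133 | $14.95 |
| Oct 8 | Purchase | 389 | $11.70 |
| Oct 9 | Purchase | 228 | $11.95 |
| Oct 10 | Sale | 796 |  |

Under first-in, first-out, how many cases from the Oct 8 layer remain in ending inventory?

187

Oct 10, 796 sold [FIFO — oldest first]: 65 @ $17.50 + 119 @ $16.25 + 277 @ $13.90 + 133 @ $14.95 + 202 @ $11.70 = $11,273.30
Ending inventory: 187 @ $11.70 + 228 @ $11.95 = $4,912.50
Check: goods available $16,185.80 = COGS $11,273.30 + ending $4,912.50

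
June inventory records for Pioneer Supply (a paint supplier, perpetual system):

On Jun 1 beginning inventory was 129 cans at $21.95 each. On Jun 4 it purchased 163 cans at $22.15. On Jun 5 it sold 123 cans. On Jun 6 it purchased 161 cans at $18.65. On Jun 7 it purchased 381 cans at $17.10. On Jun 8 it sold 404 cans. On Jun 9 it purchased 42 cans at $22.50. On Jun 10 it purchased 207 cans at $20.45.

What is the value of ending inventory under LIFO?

Ending inventory = $11,469.40

Jun 5, 123 sold [LIFO — newest first]: 123 @ $22.15 = $2,724.45
Jun 8, 404 sold [LIFO — newest first]: 381 @ $17.10 + 23 @ $18.65 = $6,944.05
Total COGS = $2,724.45 + $6,944.05 = $9,668.50
Ending inventory: 129 @ $21.95 + 40 @ $22.15 + 138 @ $18.65 + 42 @ $22.50 + 207 @ $20.45 = $11,469.40
Check: goods available $21,137.90 = COGS $9,668.50 + ending $11,469.40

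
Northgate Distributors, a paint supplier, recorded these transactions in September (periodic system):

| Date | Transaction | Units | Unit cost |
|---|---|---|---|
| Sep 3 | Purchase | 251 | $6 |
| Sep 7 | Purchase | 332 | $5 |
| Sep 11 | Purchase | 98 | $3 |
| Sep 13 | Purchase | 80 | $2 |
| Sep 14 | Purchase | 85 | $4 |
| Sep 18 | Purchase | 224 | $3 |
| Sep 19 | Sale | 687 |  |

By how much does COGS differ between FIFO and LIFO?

FIFO COGS: 251 @ $6 + 332 @ $5 + 98 @ $3 + 6 @ $2 = $3,472
LIFO COGS: 224 @ $3 + 85 @ $4 + 80 @ $2 + 98 @ $3 + 200 @ $5 = $2,466
Difference = |$3,472 − $2,466| = $1,006

$1,006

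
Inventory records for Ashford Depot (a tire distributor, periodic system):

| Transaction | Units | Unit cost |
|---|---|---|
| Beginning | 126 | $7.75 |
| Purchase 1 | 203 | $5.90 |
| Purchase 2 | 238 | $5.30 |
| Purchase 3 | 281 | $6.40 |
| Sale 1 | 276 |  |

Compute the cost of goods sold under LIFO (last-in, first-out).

Sale 1 (276) [LIFO — newest first]: 276 @ $6.40 = $1,766.40
Ending inventory: 126 @ $7.75 + 203 @ $5.90 + 238 @ $5.30 + 5 @ $6.40 = $3,467.60

COGS = $1,766.40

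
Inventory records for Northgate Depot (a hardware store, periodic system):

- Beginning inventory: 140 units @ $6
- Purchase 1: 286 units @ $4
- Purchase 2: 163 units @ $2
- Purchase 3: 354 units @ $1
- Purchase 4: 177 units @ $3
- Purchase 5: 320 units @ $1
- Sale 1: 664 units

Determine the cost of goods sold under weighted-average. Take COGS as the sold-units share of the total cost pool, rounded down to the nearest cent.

COGS = $1,620.80

Sale 1, sell 664: 664/1440 × $3,515.00 → $1,620.80
Ending inventory (cost pool remaining) = $1,894.20
Check: goods available $3,515.00 = COGS $1,620.80 + ending $1,894.20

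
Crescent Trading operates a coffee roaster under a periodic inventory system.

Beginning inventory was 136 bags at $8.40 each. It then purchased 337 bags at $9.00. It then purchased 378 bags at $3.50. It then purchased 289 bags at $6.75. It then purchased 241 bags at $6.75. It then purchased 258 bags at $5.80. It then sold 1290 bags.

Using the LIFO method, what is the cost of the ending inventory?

Ending inventory = $3,059.40

Sale 1 (1290) [LIFO — newest first]: 258 @ $5.80 + 241 @ $6.75 + 289 @ $6.75 + 378 @ $3.50 + 124 @ $9.00 = $7,512.90
Ending inventory: 136 @ $8.40 + 213 @ $9.00 = $3,059.40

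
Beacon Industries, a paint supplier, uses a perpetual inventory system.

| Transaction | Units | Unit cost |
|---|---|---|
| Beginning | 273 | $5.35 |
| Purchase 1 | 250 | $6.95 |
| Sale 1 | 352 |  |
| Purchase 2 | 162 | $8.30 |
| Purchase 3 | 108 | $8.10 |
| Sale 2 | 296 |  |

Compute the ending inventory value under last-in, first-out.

Sale 1 (352) [LIFO — newest first]: 250 @ $6.95 + 102 @ $5.35 = $2,283.20
Sale 2 (296) [LIFO — newest first]: 108 @ $8.10 + 162 @ $8.30 + 26 @ $5.35 = $2,358.50
Total COGS = $2,283.20 + $2,358.50 = $4,641.70
Ending inventory: 145 @ $5.35 = $775.75

Ending inventory = $775.75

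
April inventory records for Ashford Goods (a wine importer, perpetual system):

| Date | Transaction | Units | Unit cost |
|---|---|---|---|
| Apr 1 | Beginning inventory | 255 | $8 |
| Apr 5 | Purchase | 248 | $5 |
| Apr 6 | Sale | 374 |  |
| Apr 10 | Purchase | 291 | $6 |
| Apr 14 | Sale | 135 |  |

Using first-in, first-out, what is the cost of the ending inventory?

Apr 6, 374 sold [FIFO — oldest first]: 255 @ $8 + 119 @ $5 = $2,635
Apr 14, 135 sold [FIFO — oldest first]: 129 @ $5 + 6 @ $6 = $681
Total COGS = $2,635 + $681 = $3,316
Ending inventory: 285 @ $6 = $1,710

Ending inventory = $1,710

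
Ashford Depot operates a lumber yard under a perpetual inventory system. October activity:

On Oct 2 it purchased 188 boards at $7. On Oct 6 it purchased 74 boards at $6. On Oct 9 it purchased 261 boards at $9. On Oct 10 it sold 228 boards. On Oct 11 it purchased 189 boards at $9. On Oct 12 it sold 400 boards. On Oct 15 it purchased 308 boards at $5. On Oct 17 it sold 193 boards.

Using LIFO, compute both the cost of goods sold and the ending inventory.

Oct 10, 228 sold [LIFO — newest first]: 228 @ $9 = $2,052
Oct 12, 400 sold [LIFO — newest first]: 189 @ $9 + 33 @ $9 + 74 @ $6 + 104 @ $7 = $3,170
Oct 17, 193 sold [LIFO — newest first]: 193 @ $5 = $965
Total COGS = $2,052 + $3,170 + $965 = $6,187
Ending inventory: 84 @ $7 + 115 @ $5 = $1,163
Check: goods available $7,350 = COGS $6,187 + ending $1,163

COGS = $6,187; ending inventory = $1,163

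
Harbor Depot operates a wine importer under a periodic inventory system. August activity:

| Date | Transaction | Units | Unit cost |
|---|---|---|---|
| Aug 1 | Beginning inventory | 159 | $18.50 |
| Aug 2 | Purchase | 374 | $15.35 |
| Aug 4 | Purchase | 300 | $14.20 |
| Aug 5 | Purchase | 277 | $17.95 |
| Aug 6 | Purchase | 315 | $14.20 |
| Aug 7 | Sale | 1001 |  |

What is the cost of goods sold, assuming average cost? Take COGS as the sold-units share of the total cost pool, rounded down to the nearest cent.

Aug 7, sell 1001: 1001/1425 × $22,387.55 → $15,726.27
Ending inventory (cost pool remaining) = $6,661.28

COGS = $15,726.27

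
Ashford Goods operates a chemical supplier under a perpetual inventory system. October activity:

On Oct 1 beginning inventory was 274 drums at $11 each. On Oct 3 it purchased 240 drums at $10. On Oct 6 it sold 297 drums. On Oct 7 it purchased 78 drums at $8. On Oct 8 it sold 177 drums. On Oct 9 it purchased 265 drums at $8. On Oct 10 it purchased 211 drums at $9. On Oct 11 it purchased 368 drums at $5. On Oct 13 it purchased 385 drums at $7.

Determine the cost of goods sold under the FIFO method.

COGS = $5,014

Oct 6, 297 sold [FIFO — oldest first]: 274 @ $11 + 23 @ $10 = $3,244
Oct 8, 177 sold [FIFO — oldest first]: 177 @ $10 = $1,770
Total COGS = $3,244 + $1,770 = $5,014
Ending inventory: 40 @ $10 + 78 @ $8 + 265 @ $8 + 211 @ $9 + 368 @ $5 + 385 @ $7 = $9,578
Check: goods available $14,592 = COGS $5,014 + ending $9,578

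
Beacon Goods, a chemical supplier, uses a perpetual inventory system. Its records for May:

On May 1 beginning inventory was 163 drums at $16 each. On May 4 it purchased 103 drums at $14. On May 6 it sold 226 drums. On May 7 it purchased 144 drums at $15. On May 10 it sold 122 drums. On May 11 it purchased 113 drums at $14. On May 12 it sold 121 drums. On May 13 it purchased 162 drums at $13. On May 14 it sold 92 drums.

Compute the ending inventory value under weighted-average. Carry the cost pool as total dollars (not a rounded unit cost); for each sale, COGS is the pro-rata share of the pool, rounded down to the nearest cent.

After May 1: 163 on hand, pool $2,608.00 (≈ $16.0000 each)
After May 4: 266 on hand, pool $4,050.00 (≈ $15.2256 each)
May 6, sell 226: 226/266 × $4,050.00 → $3,440.97
After May 7: 184 on hand, pool $2,769.03 (≈ $15.0491 each)
May 10, sell 122: 122/184 × $2,769.03 → $1,835.98
After May 11: 175 on hand, pool $2,515.05 (≈ $14.3717 each)
May 12, sell 121: 121/175 × $2,515.05 → $1,738.97
After May 13: 216 on hand, pool $2,882.08 (≈ $13.3430 each)
May 14, sell 92: 92/216 × $2,882.08 → $1,227.55
Total COGS = $3,440.97 + $1,835.98 + $1,738.97 + $1,227.55 = $8,243.47
Ending inventory (cost pool remaining) = $1,654.53
Check: goods available $9,898.00 = COGS $8,243.47 + ending $1,654.53

Ending inventory = $1,654.53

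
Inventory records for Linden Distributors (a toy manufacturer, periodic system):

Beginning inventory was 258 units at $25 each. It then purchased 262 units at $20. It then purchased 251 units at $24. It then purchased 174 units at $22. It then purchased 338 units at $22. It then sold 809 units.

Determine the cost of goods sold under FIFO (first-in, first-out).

Sale 1 (809) [FIFO — oldest first]: 258 @ $25 + 262 @ $20 + 251 @ $24 + 38 @ $22 = $18,550
Ending inventory: 136 @ $22 + 338 @ $22 = $10,428

COGS = $18,550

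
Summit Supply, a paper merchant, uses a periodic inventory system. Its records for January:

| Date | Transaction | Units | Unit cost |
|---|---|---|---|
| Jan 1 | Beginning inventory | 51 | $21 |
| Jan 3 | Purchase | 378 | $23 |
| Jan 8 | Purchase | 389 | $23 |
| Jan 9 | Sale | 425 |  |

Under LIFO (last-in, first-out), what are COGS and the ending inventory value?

COGS = $9,775; ending inventory = $8,937

Jan 9, 425 sold [LIFO — newest first]: 389 @ $23 + 36 @ $23 = $9,775
Ending inventory: 51 @ $21 + 342 @ $23 = $8,937
Check: goods available $18,712 = COGS $9,775 + ending $8,937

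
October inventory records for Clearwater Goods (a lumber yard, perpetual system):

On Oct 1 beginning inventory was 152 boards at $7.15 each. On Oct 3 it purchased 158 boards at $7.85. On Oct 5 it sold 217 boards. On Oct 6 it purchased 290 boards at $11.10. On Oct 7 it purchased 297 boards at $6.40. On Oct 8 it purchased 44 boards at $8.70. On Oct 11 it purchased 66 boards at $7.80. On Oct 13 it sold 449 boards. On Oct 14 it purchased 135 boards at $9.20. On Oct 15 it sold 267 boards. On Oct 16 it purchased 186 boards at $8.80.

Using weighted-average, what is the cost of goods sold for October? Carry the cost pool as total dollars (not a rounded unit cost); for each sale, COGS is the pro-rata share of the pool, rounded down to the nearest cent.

COGS = $7,768.40

After Oct 1: 152 on hand, pool $1,086.80 (≈ $7.1500 each)
After Oct 3: 310 on hand, pool $2,327.10 (≈ $7.5068 each)
Oct 5, sell 217: 217/310 × $2,327.10 → $1,628.97
After Oct 6: 383 on hand, pool $3,917.13 (≈ $10.2275 each)
After Oct 7: 680 on hand, pool $5,817.93 (≈ $8.5558 each)
After Oct 8: 724 on hand, pool $6,200.73 (≈ $8.5645 each)
After Oct 11: 790 on hand, pool $6,715.53 (≈ $8.5007 each)
Oct 13, sell 449: 449/790 × $6,715.53 → $3,816.80
After Oct 14: 476 on hand, pool $4,140.73 (≈ $8.6990 each)
Oct 15, sell 267: 267/476 × $4,140.73 → $2,322.63
After Oct 16: 395 on hand, pool $3,454.90 (≈ $8.7466 each)
Total COGS = $1,628.97 + $3,816.80 + $2,322.63 = $7,768.40
Ending inventory (cost pool remaining) = $3,454.90
Check: goods available $11,223.30 = COGS $7,768.40 + ending $3,454.90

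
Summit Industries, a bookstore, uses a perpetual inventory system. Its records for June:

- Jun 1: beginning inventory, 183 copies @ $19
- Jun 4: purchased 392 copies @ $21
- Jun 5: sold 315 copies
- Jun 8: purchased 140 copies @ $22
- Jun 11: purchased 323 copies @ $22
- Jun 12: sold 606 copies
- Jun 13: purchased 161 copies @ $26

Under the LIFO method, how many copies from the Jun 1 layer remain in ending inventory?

Jun 5, 315 sold [LIFO — newest first]: 315 @ $21 = $6,615
Jun 12, 606 sold [LIFO — newest first]: 323 @ $22 + 140 @ $22 + 77 @ $21 + 66 @ $19 = $13,057
Total COGS = $6,615 + $13,057 = $19,672
Ending inventory: 117 @ $19 + 161 @ $26 = $6,409

117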